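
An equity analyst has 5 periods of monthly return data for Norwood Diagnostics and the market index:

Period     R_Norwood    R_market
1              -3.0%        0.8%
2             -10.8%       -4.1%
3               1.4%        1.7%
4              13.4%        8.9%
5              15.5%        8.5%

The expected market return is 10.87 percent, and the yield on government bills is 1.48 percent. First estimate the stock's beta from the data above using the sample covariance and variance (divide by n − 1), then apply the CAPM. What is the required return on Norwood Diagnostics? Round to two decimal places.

20.21%

Mean R_i = (-3.0 − 10.8 + 1.4 + 13.4 + 15.5) / 5 = 3.3000%
Mean R_m = (0.8 − 4.1 + 1.7 + 8.9 + 8.5) / 5 = 3.1600%
Σ(R_i − R̄_i)(R_m − R̄_m) = 243.1300  ⇒  Cov = 243.1300 / 4 = 60.7825
Σ(R_m − R̄_m)² = 121.8720  ⇒  Var(R_m) = 121.8720 / 4 = 30.4680
β = Cov / Var(R_m) = 60.7825 / 30.4680 = 1.9950
MRP = 10.87% − 1.48% = 9.39%
E(R) = R_f + β × MRP = 1.48% + 1.9950 × 9.39% = 20.21%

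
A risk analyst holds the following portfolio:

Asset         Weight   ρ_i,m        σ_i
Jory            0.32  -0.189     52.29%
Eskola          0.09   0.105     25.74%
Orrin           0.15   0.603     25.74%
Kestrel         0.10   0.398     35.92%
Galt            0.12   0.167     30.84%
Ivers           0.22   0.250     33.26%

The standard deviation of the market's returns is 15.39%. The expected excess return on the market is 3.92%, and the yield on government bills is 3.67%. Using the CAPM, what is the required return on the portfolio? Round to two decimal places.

4.51%

β_Jory = -0.189 × 52.29% / 15.39% = -0.6422
β_Eskola = 0.105 × 25.74% / 15.39% = 0.1756
β_Orrin = 0.603 × 25.74% / 15.39% = 1.0085
β_Kestrel = 0.398 × 35.92% / 15.39% = 0.9289
β_Galt = 0.167 × 30.84% / 15.39% = 0.3347
β_Ivers = 0.250 × 33.26% / 15.39% = 0.5403
β_P = Σ w_i β_i = 0.32×-0.6422 + 0.09×0.1756 + 0.15×1.0085 + 0.10×0.9289 + 0.12×0.3347 + 0.22×0.5403 = 0.2135
E(R_P) = R_f + β_P × MRP = 3.67% + 0.2135 × 3.92% = 4.51%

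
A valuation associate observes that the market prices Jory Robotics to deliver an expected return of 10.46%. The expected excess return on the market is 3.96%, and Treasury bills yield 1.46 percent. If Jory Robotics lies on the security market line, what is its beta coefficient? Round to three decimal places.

β = (E(R) − R_f) / MRP = (10.46% − 1.46%) / 3.96% = 9.00% / 3.96% = 2.273

2.273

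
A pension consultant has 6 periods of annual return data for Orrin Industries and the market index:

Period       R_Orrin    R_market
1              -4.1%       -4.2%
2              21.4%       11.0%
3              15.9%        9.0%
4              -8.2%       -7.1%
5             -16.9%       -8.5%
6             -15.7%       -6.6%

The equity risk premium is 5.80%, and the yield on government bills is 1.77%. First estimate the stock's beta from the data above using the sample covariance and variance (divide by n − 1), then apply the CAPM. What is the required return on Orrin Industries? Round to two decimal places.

Mean R_i = (-4.1 + 21.4 + 15.9 − 8.2 − 16.9 − 15.7) / 6 = -1.2667%
Mean R_m = (-4.2 + 11.0 + 9.0 − 7.1 − 8.5 − 6.6) / 6 = -1.0667%
Σ(R_i − R̄_i)(R_m − R̄_m) = 693.1033  ⇒  Cov = 693.1033 / 5 = 138.6207
Σ(R_m − R̄_m)² = 379.0333  ⇒  Var(R_m) = 379.0333 / 5 = 75.8067
β = Cov / Var(R_m) = 138.6207 / 75.8067 = 1.8286
E(R) = R_f + β × MRP = 1.77% + 1.8286 × 5.80% = 12.38%

12.38%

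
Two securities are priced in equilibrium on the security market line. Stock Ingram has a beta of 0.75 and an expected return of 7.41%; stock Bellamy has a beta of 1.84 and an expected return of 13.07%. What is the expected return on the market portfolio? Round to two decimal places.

Both satisfy E(R) = R_f + β·MRP, so the slope of the SML is
MRP = (13.07% − 7.41%) / (1.84 − 0.75) = 5.66% / 1.09 = 5.1927%
R_f = E(R_Ingram) − β_Ingram·MRP = 7.41% − 0.75 × 5.1927% = 3.5155%
E(R_m) = R_f + MRP = 3.5155% + 5.1927% = 8.71%

8.71%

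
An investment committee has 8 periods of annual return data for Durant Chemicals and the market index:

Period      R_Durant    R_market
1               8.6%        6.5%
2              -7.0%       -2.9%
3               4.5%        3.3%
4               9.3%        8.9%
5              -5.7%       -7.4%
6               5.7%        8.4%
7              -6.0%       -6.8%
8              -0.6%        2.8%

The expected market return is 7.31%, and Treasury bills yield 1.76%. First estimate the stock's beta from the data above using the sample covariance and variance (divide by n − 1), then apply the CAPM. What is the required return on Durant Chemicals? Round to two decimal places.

7.11%

Mean R_i = (8.6 − 7.0 + 4.5 + 9.3 − 5.7 + 5.7 − 6.0 − 0.6) / 8 = 1.1000%
Mean R_m = (6.5 − 2.9 + 3.3 + 8.9 − 7.4 + 8.4 − 6.8 + 2.8) / 8 = 1.6000%
Σ(R_i − R̄_i)(R_m − R̄_m) = 288.9200  ⇒  Cov = 288.9200 / 7 = 41.2743
Σ(R_m − R̄_m)² = 299.6800  ⇒  Var(R_m) = 299.6800 / 7 = 42.8114
β = Cov / Var(R_m) = 41.2743 / 42.8114 = 0.9641
MRP = 7.31% − 1.76% = 5.55%
E(R) = R_f + β × MRP = 1.76% + 0.9641 × 5.55% = 7.11%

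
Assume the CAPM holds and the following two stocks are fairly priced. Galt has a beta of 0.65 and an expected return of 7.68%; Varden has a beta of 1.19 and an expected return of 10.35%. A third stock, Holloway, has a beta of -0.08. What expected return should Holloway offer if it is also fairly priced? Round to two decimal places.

4.07%

MRP (SML slope) = (10.35% − 7.68%) / (1.19 − 0.65) = 2.67% / 0.54 = 4.9444%
R_f (intercept) = 7.68% − 0.65 × 4.9444% = 4.4661%
E(R_Holloway) = R_f + β × MRP = 4.4661% + -0.08 × 4.9444% = 4.07%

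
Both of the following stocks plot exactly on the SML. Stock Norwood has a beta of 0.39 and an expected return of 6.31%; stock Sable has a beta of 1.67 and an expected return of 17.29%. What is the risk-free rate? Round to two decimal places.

2.96%

Both satisfy E(R) = R_f + β·MRP, so the slope of the SML is
MRP = (17.29% − 6.31%) / (1.67 − 0.39) = 10.98% / 1.28 = 8.5781%
R_f = E(R_Norwood) − β_Norwood·MRP = 6.31% − 0.39 × 8.5781% = 2.9645%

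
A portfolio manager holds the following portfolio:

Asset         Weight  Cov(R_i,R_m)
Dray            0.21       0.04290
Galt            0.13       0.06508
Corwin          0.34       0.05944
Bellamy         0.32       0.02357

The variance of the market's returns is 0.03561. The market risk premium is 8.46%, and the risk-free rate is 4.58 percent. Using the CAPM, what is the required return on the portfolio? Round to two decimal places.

15.32%

β_Dray = 0.04290 / 0.03561 = 1.2047
β_Galt = 0.06508 / 0.03561 = 1.8276
β_Corwin = 0.05944 / 0.03561 = 1.6692
β_Bellamy = 0.02357 / 0.03561 = 0.6619
β_P = Σ w_i β_i = 0.21×1.2047 + 0.13×1.8276 + 0.34×1.6692 + 0.32×0.6619 = 1.2699
E(R_P) = R_f + β_P × MRP = 4.58% + 1.2699 × 8.46% = 15.32%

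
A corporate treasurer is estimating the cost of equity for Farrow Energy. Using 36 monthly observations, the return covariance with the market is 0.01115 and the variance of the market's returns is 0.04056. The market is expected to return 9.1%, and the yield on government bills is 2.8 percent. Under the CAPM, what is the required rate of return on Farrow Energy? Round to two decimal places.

β = Cov(R_i, R_m) / Var(R_m) = 0.01115 / 0.04056 = 0.2749
MRP = 9.1% − 2.8% = 6.30%
E(R) = R_f + β × MRP = 2.8% + 0.2749 × 6.3% = 4.53%

4.53%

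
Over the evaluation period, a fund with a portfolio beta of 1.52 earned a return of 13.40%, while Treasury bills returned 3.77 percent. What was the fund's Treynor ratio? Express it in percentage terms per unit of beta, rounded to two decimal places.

6.34%

Treynor = (R_P − R_f) / β_P = (13.40% − 3.77%) / 1.5200 = 9.63% / 1.5200 = 6.34%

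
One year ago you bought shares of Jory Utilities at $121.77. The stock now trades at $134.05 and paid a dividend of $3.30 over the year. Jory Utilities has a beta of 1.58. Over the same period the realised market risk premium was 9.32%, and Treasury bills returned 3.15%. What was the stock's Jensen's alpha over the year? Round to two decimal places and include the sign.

Realised HPR = (P1 + D1 − P0) / P0 = (134.05 + 3.30 − 121.77) / 121.77 = 15.58 / 121.77 = 12.7946%
CAPM required = R_f + β·MRP = 3.15% + 1.58 × 9.32% = 17.8756%
α = realised − required = 12.7946% − 17.8756% = -5.08%

-5.08%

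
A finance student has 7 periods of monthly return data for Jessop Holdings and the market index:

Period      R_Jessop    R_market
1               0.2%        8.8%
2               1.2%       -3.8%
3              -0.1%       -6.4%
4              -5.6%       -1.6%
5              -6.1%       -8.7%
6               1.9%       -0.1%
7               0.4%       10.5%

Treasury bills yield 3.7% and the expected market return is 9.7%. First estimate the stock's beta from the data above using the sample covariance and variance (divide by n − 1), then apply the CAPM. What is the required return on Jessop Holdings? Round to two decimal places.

4.87%

Mean R_i = (0.2 + 1.2 − 0.1 − 5.6 − 6.1 + 1.9 + 0.4) / 7 = -1.1571%
Mean R_m = (8.8 − 3.8 − 6.4 − 1.6 − 8.7 − 0.1 + 10.5) / 7 = -0.1857%
Σ(R_i − R̄_i)(R_m − R̄_m) = 62.3757  ⇒  Cov = 62.3757 / 6 = 10.3960
Σ(R_m − R̄_m)² = 321.1086  ⇒  Var(R_m) = 321.1086 / 6 = 53.5181
β = Cov / Var(R_m) = 10.3960 / 53.5181 = 0.1943
MRP = 9.7% − 3.7% = 6.00%
E(R) = R_f + β × MRP = 3.7% + 0.1943 × 6.0% = 4.87%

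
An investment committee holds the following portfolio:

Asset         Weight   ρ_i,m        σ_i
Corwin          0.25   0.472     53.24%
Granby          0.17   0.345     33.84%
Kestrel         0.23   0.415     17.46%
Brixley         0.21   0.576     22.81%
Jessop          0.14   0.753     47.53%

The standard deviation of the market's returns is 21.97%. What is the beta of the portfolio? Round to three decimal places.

0.806

β_Corwin = 0.472 × 53.24% / 21.97% = 1.1438
β_Granby = 0.345 × 33.84% / 21.97% = 0.5314
β_Kestrel = 0.415 × 17.46% / 21.97% = 0.3298
β_Brixley = 0.576 × 22.81% / 21.97% = 0.5980
β_Jessop = 0.753 × 47.53% / 21.97% = 1.6290
β_P = Σ w_i β_i = 0.25×1.1438 + 0.17×0.5314 + 0.23×0.3298 + 0.21×0.5980 + 0.14×1.6290 = 0.8058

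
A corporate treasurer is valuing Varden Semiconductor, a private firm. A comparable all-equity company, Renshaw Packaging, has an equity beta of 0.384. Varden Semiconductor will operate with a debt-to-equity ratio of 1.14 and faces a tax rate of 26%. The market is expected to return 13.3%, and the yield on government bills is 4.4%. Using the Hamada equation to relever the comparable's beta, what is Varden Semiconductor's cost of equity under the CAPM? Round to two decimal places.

10.70%

β_L = β_U × [1 + (1 − t)(D/E)] = 0.384 × [1 + (1 − 0.26) × 1.14]
    = 0.384 × [1 + 0.74 × 1.14] = 0.384 × 1.8436 = 0.7079
MRP = 13.3% − 4.4% = 8.90%
E(R) = R_f + β_L × MRP = 4.4% + 0.7079 × 8.9% = 10.70%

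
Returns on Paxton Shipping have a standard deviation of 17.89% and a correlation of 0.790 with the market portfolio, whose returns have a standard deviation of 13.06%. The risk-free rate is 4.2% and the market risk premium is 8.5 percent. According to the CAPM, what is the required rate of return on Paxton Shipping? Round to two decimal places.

β = ρ × σ_i / σ_m = 0.790 × 17.89% / 13.06% = 1.0822
E(R) = 4.2% + 1.0822 × 8.5% = 13.40%

13.40%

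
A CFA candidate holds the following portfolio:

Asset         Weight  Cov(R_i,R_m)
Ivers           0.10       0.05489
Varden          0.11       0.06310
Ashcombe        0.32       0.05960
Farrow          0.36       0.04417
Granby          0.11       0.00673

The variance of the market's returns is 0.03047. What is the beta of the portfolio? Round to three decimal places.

β_Ivers = 0.05489 / 0.03047 = 1.8014
β_Varden = 0.06310 / 0.03047 = 2.0709
β_Ashcombe = 0.05960 / 0.03047 = 1.9560
β_Farrow = 0.04417 / 0.03047 = 1.4496
β_Granby = 0.00673 / 0.03047 = 0.2209
β_P = Σ w_i β_i = 0.10×1.8014 + 0.11×2.0709 + 0.32×1.9560 + 0.36×1.4496 + 0.11×0.2209 = 1.5800

1.580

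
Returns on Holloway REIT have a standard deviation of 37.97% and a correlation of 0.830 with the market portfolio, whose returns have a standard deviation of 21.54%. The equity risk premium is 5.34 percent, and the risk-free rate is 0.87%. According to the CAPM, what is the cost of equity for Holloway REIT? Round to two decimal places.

β = ρ × σ_i / σ_m = 0.830 × 37.97% / 21.54% = 1.4631
E(R) = 0.87% + 1.4631 × 5.34% = 8.68%

8.68%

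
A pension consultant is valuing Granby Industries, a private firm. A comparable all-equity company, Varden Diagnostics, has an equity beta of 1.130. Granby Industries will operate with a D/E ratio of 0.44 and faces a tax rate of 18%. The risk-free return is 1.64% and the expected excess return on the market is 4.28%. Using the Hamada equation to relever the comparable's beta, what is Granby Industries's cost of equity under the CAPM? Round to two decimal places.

8.22%

β_L = β_U × [1 + (1 − t)(D/E)] = 1.130 × [1 + (1 − 0.18) × 0.44]
    = 1.130 × [1 + 0.82 × 0.44] = 1.130 × 1.3608 = 1.5377
E(R) = R_f + β_L × MRP = 1.64% + 1.5377 × 4.28% = 8.22%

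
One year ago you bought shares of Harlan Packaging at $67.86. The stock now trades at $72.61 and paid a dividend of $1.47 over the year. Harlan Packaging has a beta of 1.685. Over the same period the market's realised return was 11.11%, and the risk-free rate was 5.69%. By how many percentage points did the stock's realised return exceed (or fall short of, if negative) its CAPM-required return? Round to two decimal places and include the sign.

-5.66%

Realised HPR = (P1 + D1 − P0) / P0 = (72.61 + 1.47 − 67.86) / 67.86 = 6.22 / 67.86 = 9.1659%
MRP = 11.11% − 5.69% = 5.42%
CAPM required = R_f + β·MRP = 5.69% + 1.685 × 5.42% = 14.82270%
α = realised − required = 9.1659% − 14.82270% = -5.66%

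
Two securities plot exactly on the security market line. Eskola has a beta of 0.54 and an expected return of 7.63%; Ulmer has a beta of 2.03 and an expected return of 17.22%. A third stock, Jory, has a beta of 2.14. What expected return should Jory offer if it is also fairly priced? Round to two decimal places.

17.93%

MRP (SML slope) = (17.22% − 7.63%) / (2.03 − 0.54) = 9.59% / 1.49 = 6.4362%
R_f (intercept) = 7.63% − 0.54 × 6.4362% = 4.1545%
E(R_Jory) = R_f + β × MRP = 4.1545% + 2.14 × 6.4362% = 17.93%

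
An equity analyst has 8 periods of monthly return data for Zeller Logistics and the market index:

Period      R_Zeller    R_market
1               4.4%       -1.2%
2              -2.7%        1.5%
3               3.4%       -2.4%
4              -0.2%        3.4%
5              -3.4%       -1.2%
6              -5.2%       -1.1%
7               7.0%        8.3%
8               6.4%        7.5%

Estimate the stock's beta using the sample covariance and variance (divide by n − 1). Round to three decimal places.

Mean R_i = (4.4 − 2.7 + 3.4 − 0.2 − 3.4 − 5.2 + 7.0 + 6.4) / 8 = 1.2125%
Mean R_m = (-1.2 + 1.5 − 2.4 + 3.4 − 1.2 − 1.1 + 8.3 + 7.5) / 8 = 1.8500%
Σ(R_i − R̄_i)(R_m − R̄_m) = 79.7850  ⇒  Cov = 79.7850 / 7 = 11.3979
Σ(R_m − R̄_m)² = 121.4200  ⇒  Var(R_m) = 121.4200 / 7 = 17.3457
β = Cov / Var(R_m) = 11.3979 / 17.3457 = 0.6571

0.657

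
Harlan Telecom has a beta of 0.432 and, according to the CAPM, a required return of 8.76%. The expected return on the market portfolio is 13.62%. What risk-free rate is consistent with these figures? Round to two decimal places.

E(R) = R_f + β(E(R_m) − R_f) = R_f(1 − β) + β·E(R_m)
8.76% = R_f × (1 − 0.432) + 0.432 × 13.62%
8.76% = R_f × 0.568 + 5.88384%
R_f = (8.76% − 5.88384%) / 0.568 = 5.06%

5.06%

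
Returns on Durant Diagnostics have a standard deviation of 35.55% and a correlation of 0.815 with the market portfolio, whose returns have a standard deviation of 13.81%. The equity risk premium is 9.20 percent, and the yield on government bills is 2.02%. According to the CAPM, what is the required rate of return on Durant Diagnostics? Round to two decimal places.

β = ρ × σ_i / σ_m = 0.815 × 35.55% / 13.81% = 2.0980
E(R) = 2.02% + 2.0980 × 9.20% = 21.32%

21.32%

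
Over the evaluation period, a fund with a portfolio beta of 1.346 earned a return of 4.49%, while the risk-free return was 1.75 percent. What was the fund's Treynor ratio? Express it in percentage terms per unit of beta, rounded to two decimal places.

2.04%

Treynor = (R_P − R_f) / β_P = (4.49% − 1.75%) / 1.3460 = 2.74% / 1.3460 = 2.04%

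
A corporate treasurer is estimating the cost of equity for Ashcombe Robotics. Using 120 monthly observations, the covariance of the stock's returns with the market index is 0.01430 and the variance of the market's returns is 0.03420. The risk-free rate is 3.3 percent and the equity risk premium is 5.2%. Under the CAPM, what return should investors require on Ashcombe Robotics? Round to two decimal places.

β = Cov(R_i, R_m) / Var(R_m) = 0.01430 / 0.03420 = 0.4181
E(R) = R_f + β × MRP = 3.3% + 0.4181 × 5.2% = 5.47%

5.47%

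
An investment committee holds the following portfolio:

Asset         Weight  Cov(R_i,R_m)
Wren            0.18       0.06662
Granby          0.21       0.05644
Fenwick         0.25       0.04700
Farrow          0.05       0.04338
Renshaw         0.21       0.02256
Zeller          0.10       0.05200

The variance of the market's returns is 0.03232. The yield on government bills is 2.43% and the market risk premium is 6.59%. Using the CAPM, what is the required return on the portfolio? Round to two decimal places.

β_Wren = 0.06662 / 0.03232 = 2.0613
β_Granby = 0.05644 / 0.03232 = 1.7463
β_Fenwick = 0.04700 / 0.03232 = 1.4542
β_Farrow = 0.04338 / 0.03232 = 1.3422
β_Renshaw = 0.02256 / 0.03232 = 0.6980
β_Zeller = 0.05200 / 0.03232 = 1.6089
β_P = Σ w_i β_i = 0.18×2.0613 + 0.21×1.7463 + 0.25×1.4542 + 0.05×1.3422 + 0.21×0.6980 + 0.10×1.6089 = 1.4759
E(R_P) = R_f + β_P × MRP = 2.43% + 1.4759 × 6.59% = 12.16%

12.16%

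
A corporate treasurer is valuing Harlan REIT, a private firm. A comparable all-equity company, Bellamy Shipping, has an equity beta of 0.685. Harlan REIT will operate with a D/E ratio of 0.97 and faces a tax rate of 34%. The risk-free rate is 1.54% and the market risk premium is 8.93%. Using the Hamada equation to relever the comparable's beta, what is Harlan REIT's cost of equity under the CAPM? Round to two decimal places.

11.57%

β_L = β_U × [1 + (1 − t)(D/E)] = 0.685 × [1 + (1 − 0.34) × 0.97]
    = 0.685 × [1 + 0.66 × 0.97] = 0.685 × 1.6402 = 1.1235
E(R) = R_f + β_L × MRP = 1.54% + 1.1235 × 8.93% = 11.57%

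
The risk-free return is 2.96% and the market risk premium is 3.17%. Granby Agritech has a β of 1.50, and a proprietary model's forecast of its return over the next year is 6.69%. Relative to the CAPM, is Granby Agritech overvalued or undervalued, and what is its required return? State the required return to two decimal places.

Overvalued; required return 7.72%

Required return = R_f + β·MRP = 2.96% + 1.50 × 3.17% = 7.72%
Forecast 6.69% < required 7.72% → the stock plots below the SML → overvalued.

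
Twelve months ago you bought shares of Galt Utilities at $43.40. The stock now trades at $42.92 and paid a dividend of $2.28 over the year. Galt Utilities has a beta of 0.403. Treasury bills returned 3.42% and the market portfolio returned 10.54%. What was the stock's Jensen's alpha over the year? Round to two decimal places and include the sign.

-2.14%

Realised HPR = (P1 + D1 − P0) / P0 = (42.92 + 2.28 − 43.40) / 43.40 = 1.80 / 43.40 = 4.1475%
MRP = 10.54% − 3.42% = 7.12%
CAPM required = R_f + β·MRP = 3.42% + 0.403 × 7.12% = 6.28936%
α = realised − required = 4.1475% − 6.28936% = -2.14%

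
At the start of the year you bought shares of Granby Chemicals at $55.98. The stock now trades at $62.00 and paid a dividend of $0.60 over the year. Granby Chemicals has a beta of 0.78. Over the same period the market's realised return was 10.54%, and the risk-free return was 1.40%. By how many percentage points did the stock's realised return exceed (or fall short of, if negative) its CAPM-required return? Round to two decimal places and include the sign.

Realised HPR = (P1 + D1 − P0) / P0 = (62.00 + 0.60 − 55.98) / 55.98 = 6.62 / 55.98 = 11.8257%
MRP = 10.54% − 1.40% = 9.14%
CAPM required = R_f + β·MRP = 1.40% + 0.78 × 9.14% = 8.5292%
α = realised − required = 11.8257% − 8.5292% = +3.30%

+3.30%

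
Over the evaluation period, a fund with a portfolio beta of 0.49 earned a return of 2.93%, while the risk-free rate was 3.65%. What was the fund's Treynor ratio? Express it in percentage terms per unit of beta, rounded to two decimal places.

-1.47%

Treynor = (R_P − R_f) / β_P = (2.93% − 3.65%) / 0.4900 = -0.72% / 0.4900 = -1.47%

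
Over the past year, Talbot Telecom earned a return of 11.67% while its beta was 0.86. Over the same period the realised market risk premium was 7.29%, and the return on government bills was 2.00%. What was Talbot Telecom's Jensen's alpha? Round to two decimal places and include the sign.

+3.40%

CAPM benchmark = R_f + β(R_m − R_f) = 2.00% + 0.86 × 7.29% = 8.2694%
α = actual − benchmark = 11.67% − 8.2694% = +3.40%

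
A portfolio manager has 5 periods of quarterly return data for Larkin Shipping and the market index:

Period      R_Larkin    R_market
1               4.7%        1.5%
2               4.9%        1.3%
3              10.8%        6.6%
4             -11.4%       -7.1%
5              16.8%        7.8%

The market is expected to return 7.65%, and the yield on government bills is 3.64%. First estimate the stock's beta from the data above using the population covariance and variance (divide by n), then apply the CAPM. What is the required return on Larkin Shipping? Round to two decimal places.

10.73%

Mean R_i = (4.7 + 4.9 + 10.8 − 11.4 + 16.8) / 5 = 5.1600%
Mean R_m = (1.5 + 1.3 + 6.6 − 7.1 + 7.8) / 5 = 2.0200%
Σ(R_i − R̄_i)(R_m − R̄_m) = 244.5640  ⇒  Cov = 244.5640 / 5 = 48.9128
Σ(R_m − R̄_m)² = 138.3480  ⇒  Var(R_m) = 138.3480 / 5 = 27.6696
β = Cov / Var(R_m) = 48.9128 / 27.6696 = 1.7677
MRP = 7.65% − 3.64% = 4.01%
E(R) = R_f + β × MRP = 3.64% + 1.7677 × 4.01% = 10.73%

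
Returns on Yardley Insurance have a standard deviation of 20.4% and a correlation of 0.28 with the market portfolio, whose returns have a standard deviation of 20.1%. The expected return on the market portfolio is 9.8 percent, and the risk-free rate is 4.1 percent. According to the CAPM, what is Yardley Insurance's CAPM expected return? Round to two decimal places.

β = ρ × σ_i / σ_m = 0.28 × 20.4% / 20.1% = 0.2842
MRP = 9.8% − 4.1% = 5.70%
E(R) = 4.1% + 0.2842 × 5.7% = 5.72%

5.72%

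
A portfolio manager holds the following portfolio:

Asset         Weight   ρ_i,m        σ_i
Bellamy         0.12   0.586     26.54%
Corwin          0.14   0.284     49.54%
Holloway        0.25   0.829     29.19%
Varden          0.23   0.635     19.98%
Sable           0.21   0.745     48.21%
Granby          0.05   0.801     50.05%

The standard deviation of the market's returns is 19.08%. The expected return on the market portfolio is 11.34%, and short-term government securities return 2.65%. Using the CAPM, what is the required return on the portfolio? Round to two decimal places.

12.83%

β_Bellamy = 0.586 × 26.54% / 19.08% = 0.8151
β_Corwin = 0.284 × 49.54% / 19.08% = 0.7374
β_Holloway = 0.829 × 29.19% / 19.08% = 1.2683
β_Varden = 0.635 × 19.98% / 19.08% = 0.6650
β_Sable = 0.745 × 48.21% / 19.08% = 1.8824
β_Granby = 0.801 × 50.05% / 19.08% = 2.1012
β_P = Σ w_i β_i = 0.12×0.8151 + 0.14×0.7374 + 0.25×1.2683 + 0.23×0.6650 + 0.21×1.8824 + 0.05×2.1012 = 1.1714
MRP = 11.34% − 2.65% = 8.69%
E(R_P) = R_f + β_P × MRP = 2.65% + 1.1714 × 8.69% = 12.83%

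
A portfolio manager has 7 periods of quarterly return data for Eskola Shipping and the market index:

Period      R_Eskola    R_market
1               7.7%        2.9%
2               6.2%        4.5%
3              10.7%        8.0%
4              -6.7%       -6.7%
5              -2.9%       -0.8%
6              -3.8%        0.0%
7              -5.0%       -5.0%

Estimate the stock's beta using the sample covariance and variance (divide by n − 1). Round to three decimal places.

Mean R_i = (7.7 + 6.2 + 10.7 − 6.7 − 2.9 − 3.8 − 5.0) / 7 = 0.8857%
Mean R_m = (2.9 + 4.5 + 8.0 − 6.7 − 0.8 + 0.0 − 5.0) / 7 = 0.4143%
Σ(R_i − R̄_i)(R_m − R̄_m) = 205.4714  ⇒  Cov = 205.4714 / 6 = 34.2452
Σ(R_m − R̄_m)² = 161.9886  ⇒  Var(R_m) = 161.9886 / 6 = 26.9981
β = Cov / Var(R_m) = 34.2452 / 26.9981 = 1.2684

1.268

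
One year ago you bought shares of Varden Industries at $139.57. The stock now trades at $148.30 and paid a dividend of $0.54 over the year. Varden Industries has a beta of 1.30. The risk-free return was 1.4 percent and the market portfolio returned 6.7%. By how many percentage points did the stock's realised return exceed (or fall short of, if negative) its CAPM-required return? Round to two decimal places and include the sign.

Realised HPR = (P1 + D1 − P0) / P0 = (148.30 + 0.54 − 139.57) / 139.57 = 9.27 / 139.57 = 6.6418%
MRP = 6.7% − 1.4% = 5.30%
CAPM required = R_f + β·MRP = 1.4% + 1.30 × 5.3% = 8.2900%
α = realised − required = 6.6418% − 8.2900% = -1.65%

-1.65%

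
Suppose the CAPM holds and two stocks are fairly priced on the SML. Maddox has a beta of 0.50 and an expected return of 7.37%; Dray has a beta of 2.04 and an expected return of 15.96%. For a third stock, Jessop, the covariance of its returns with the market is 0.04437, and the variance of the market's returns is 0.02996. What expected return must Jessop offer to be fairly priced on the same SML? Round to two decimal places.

12.84%

MRP = (15.96% − 7.37%) / (2.04 − 0.50) = 5.5779%
R_f = 7.37% − 0.50 × 5.5779% = 4.5811%
β_Jessop = Cov / Var(R_m) = 0.04437 / 0.02996 = 1.4810
E(R_Jessop) = R_f + β × MRP = 4.5811% + 1.4810 × 5.5779% = 12.84%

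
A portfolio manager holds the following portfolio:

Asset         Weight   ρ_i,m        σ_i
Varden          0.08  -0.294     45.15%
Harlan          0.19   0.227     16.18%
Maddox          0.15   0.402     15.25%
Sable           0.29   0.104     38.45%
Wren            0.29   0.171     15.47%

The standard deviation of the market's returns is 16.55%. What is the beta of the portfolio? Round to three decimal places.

β_Varden = -0.294 × 45.15% / 16.55% = -0.8021
β_Harlan = 0.227 × 16.18% / 16.55% = 0.2219
β_Maddox = 0.402 × 15.25% / 16.55% = 0.3704
β_Sable = 0.104 × 38.45% / 16.55% = 0.2416
β_Wren = 0.171 × 15.47% / 16.55% = 0.1598
β_P = Σ w_i β_i = 0.08×-0.8021 + 0.19×0.2219 + 0.15×0.3704 + 0.29×0.2416 + 0.29×0.1598 = 0.1500

0.150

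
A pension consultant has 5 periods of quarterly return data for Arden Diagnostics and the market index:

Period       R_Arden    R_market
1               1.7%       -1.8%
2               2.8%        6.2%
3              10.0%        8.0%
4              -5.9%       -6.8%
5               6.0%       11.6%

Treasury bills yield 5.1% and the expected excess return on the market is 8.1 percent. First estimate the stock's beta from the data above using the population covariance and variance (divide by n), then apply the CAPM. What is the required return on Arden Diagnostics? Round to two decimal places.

Mean R_i = (1.7 + 2.8 + 10.0 − 5.9 + 6.0) / 5 = 2.9200%
Mean R_m = (-1.8 + 6.2 + 8.0 − 6.8 + 11.6) / 5 = 3.4400%
Σ(R_i − R̄_i)(R_m − R̄_m) = 153.7960  ⇒  Cov = 153.7960 / 5 = 30.7592
Σ(R_m − R̄_m)² = 227.3120  ⇒  Var(R_m) = 227.3120 / 5 = 45.4624
β = Cov / Var(R_m) = 30.7592 / 45.4624 = 0.6766
E(R) = R_f + β × MRP = 5.1% + 0.6766 × 8.1% = 10.58%

10.58%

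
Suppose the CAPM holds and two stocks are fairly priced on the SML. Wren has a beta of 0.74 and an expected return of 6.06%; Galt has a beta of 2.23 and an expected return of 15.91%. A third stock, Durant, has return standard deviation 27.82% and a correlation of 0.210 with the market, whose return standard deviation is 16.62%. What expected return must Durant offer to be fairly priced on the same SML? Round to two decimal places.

3.49%

MRP = (15.91% − 6.06%) / (2.23 − 0.74) = 6.6107%
R_f = 6.06% − 0.74 × 6.6107% = 1.1681%
β_Durant = ρ·σ_i/σ_m = 0.210 × 27.82 / 16.62 = 0.3515
E(R_Durant) = R_f + β × MRP = 1.1681% + 0.3515 × 6.6107% = 3.49%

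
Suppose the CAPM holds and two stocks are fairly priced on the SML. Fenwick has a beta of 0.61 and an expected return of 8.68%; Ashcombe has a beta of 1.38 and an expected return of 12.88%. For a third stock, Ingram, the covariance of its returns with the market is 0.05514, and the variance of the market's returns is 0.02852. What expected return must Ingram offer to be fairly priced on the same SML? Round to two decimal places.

15.90%

MRP = (12.88% − 8.68%) / (1.38 − 0.61) = 5.4545%
R_f = 8.68% − 0.61 × 5.4545% = 5.3528%
β_Ingram = Cov / Var(R_m) = 0.05514 / 0.02852 = 1.9334
E(R_Ingram) = R_f + β × MRP = 5.3528% + 1.9334 × 5.4545% = 15.90%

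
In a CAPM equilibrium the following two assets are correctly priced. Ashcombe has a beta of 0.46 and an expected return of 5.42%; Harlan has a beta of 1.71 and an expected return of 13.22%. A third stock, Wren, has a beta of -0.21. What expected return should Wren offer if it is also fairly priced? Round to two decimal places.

MRP (SML slope) = (13.22% − 5.42%) / (1.71 − 0.46) = 7.80% / 1.25 = 6.2400%
R_f (intercept) = 5.42% − 0.46 × 6.2400% = 2.5496%
E(R_Wren) = R_f + β × MRP = 2.5496% + -0.21 × 6.2400% = 1.24%

1.24%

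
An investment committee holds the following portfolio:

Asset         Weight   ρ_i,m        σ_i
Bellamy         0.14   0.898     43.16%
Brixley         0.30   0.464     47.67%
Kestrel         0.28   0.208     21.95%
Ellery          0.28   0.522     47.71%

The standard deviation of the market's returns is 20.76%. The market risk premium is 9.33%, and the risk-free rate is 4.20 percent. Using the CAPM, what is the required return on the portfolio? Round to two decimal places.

β_Bellamy = 0.898 × 43.16% / 20.76% = 1.8669
β_Brixley = 0.464 × 47.67% / 20.76% = 1.0655
β_Kestrel = 0.208 × 21.95% / 20.76% = 0.2199
β_Ellery = 0.522 × 47.71% / 20.76% = 1.1996
β_P = Σ w_i β_i = 0.14×1.8669 + 0.30×1.0655 + 0.28×0.2199 + 0.28×1.1996 = 0.9785
E(R_P) = R_f + β_P × MRP = 4.20% + 0.9785 × 9.33% = 13.33%

13.33%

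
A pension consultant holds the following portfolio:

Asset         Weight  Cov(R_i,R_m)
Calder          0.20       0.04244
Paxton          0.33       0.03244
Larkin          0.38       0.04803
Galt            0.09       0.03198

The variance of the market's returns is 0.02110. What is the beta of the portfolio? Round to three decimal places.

β_Calder = 0.04244 / 0.02110 = 2.0114
β_Paxton = 0.03244 / 0.02110 = 1.5374
β_Larkin = 0.04803 / 0.02110 = 2.2763
β_Galt = 0.03198 / 0.02110 = 1.5156
β_P = Σ w_i β_i = 0.20×2.0114 + 0.33×1.5374 + 0.38×2.2763 + 0.09×1.5156 = 1.9110

1.911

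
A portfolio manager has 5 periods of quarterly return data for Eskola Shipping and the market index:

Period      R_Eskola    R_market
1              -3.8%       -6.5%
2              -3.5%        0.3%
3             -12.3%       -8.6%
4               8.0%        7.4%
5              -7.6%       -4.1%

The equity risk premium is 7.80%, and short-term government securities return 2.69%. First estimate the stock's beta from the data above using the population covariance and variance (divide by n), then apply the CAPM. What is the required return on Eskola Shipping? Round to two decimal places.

11.18%

Mean R_i = (-3.8 − 3.5 − 12.3 + 8.0 − 7.6) / 5 = -3.8400%
Mean R_m = (-6.5 + 0.3 − 8.6 + 7.4 − 4.1) / 5 = -2.3000%
Σ(R_i − R̄_i)(R_m − R̄_m) = 175.6300  ⇒  Cov = 175.6300 / 5 = 35.1260
Σ(R_m − R̄_m)² = 161.4200  ⇒  Var(R_m) = 161.4200 / 5 = 32.2840
β = Cov / Var(R_m) = 35.1260 / 32.2840 = 1.0880
E(R) = R_f + β × MRP = 2.69% + 1.0880 × 7.80% = 11.18%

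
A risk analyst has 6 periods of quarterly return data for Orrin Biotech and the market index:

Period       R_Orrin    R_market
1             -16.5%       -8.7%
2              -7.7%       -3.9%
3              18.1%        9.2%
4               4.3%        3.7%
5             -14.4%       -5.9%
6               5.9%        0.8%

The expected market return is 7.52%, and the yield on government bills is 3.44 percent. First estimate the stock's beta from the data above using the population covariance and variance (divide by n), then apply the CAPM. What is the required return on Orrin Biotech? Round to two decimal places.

Mean R_i = (-16.5 − 7.7 + 18.1 + 4.3 − 14.4 + 5.9) / 6 = -1.7167%
Mean R_m = (-8.7 − 3.9 + 9.2 + 3.7 − 5.9 + 0.8) / 6 = -0.8000%
Σ(R_i − R̄_i)(R_m − R̄_m) = 437.4500  ⇒  Cov = 437.4500 / 6 = 72.9083
Σ(R_m − R̄_m)² = 220.8400  ⇒  Var(R_m) = 220.8400 / 6 = 36.8067
β = Cov / Var(R_m) = 72.9083 / 36.8067 = 1.9808
MRP = 7.52% − 3.44% = 4.08%
E(R) = R_f + β × MRP = 3.44% + 1.9808 × 4.08% = 11.52%

11.52%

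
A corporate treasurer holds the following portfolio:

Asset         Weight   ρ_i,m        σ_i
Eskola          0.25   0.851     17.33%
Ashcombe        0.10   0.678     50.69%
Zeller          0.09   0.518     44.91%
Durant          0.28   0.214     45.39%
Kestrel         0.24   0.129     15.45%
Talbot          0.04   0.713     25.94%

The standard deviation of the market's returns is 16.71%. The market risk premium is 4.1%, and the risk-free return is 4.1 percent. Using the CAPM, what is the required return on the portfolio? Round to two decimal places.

7.33%

β_Eskola = 0.851 × 17.33% / 16.71% = 0.8826
β_Ashcombe = 0.678 × 50.69% / 16.71% = 2.0567
β_Zeller = 0.518 × 44.91% / 16.71% = 1.3922
β_Durant = 0.214 × 45.39% / 16.71% = 0.5813
β_Kestrel = 0.129 × 15.45% / 16.71% = 0.1193
β_Talbot = 0.713 × 25.94% / 16.71% = 1.1068
β_P = Σ w_i β_i = 0.25×0.8826 + 0.10×2.0567 + 0.09×1.3922 + 0.28×0.5813 + 0.24×0.1193 + 0.04×1.1068 = 0.7873
E(R_P) = R_f + β_P × MRP = 4.1% + 0.7873 × 4.1% = 7.33%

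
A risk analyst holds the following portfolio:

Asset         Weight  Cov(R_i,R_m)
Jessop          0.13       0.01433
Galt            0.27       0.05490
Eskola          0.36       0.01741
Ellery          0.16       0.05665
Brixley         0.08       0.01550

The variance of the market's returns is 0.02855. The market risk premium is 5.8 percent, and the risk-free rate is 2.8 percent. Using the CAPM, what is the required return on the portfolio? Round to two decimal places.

β_Jessop = 0.01433 / 0.02855 = 0.5019
β_Galt = 0.05490 / 0.02855 = 1.9229
β_Eskola = 0.01741 / 0.02855 = 0.6098
β_Ellery = 0.05665 / 0.02855 = 1.9842
β_Brixley = 0.01550 / 0.02855 = 0.5429
β_P = Σ w_i β_i = 0.13×0.5019 + 0.27×1.9229 + 0.36×0.6098 + 0.16×1.9842 + 0.08×0.5429 = 1.1649
E(R_P) = R_f + β_P × MRP = 2.8% + 1.1649 × 5.8% = 9.56%

9.56%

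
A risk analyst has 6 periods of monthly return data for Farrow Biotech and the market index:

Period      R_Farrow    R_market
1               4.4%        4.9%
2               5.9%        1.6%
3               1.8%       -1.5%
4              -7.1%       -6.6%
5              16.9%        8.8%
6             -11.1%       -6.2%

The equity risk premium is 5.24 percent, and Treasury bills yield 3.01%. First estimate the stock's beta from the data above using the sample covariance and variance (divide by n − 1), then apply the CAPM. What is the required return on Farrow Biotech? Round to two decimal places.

Mean R_i = (4.4 + 5.9 + 1.8 − 7.1 + 16.9 − 11.1) / 6 = 1.8000%
Mean R_m = (4.9 + 1.6 − 1.5 − 6.6 + 8.8 − 6.2) / 6 = 0.1667%
Σ(R_i − R̄_i)(R_m − R̄_m) = 290.9000  ⇒  Cov = 290.9000 / 5 = 58.1800
Σ(R_m − R̄_m)² = 188.0933  ⇒  Var(R_m) = 188.0933 / 5 = 37.6187
β = Cov / Var(R_m) = 58.1800 / 37.6187 = 1.5466
E(R) = R_f + β × MRP = 3.01% + 1.5466 × 5.24% = 11.11%

11.11%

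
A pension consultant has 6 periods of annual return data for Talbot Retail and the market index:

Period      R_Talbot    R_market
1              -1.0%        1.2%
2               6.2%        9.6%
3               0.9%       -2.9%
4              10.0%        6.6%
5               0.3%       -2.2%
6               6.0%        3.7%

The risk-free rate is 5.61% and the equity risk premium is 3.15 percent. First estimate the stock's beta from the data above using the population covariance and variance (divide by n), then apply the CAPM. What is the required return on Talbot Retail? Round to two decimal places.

7.78%

Mean R_i = (-1.0 + 6.2 + 0.9 + 10.0 + 0.3 + 6.0) / 6 = 3.7333%
Mean R_m = (1.2 + 9.6 − 2.9 + 6.6 − 2.2 + 3.7) / 6 = 2.6667%
Σ(R_i − R̄_i)(R_m − R̄_m) = 83.5167  ⇒  Cov = 83.5167 / 6 = 13.9195
Σ(R_m − R̄_m)² = 121.4333  ⇒  Var(R_m) = 121.4333 / 6 = 20.2389
β = Cov / Var(R_m) = 13.9195 / 20.2389 = 0.6878
E(R) = R_f + β × MRP = 5.61% + 0.6878 × 3.15% = 7.78%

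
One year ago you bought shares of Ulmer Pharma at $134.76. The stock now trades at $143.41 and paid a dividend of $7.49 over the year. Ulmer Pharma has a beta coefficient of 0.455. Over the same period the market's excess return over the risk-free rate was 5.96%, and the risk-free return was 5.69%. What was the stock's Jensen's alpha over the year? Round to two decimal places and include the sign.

+3.58%

Realised HPR = (P1 + D1 − P0) / P0 = (143.41 + 7.49 − 134.76) / 134.76 = 16.14 / 134.76 = 11.9768%
CAPM required = R_f + β·MRP = 5.69% + 0.455 × 5.96% = 8.40180%
α = realised − required = 11.9768% − 8.40180% = +3.58%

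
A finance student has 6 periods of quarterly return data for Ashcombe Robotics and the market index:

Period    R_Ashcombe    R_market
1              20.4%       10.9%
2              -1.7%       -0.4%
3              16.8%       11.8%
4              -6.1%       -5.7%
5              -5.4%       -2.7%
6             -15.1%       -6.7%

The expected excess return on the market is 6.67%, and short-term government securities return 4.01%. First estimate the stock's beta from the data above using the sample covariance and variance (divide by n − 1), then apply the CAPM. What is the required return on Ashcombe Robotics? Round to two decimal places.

15.21%

Mean R_i = (20.4 − 1.7 + 16.8 − 6.1 − 5.4 − 15.1) / 6 = 1.4833%
Mean R_m = (10.9 − 0.4 + 11.8 − 5.7 − 2.7 − 6.7) / 6 = 1.2000%
Σ(R_i − R̄_i)(R_m − R̄_m) = 561.1200  ⇒  Cov = 561.1200 / 5 = 112.2240
Σ(R_m − R̄_m)² = 334.2400  ⇒  Var(R_m) = 334.2400 / 5 = 66.8480
β = Cov / Var(R_m) = 112.2240 / 66.8480 = 1.6788
E(R) = R_f + β × MRP = 4.01% + 1.6788 × 6.67% = 15.21%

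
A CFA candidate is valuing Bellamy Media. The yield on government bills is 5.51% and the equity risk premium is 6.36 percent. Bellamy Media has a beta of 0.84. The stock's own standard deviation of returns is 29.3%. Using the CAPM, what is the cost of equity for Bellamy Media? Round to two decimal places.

10.85%

E(R) = R_f + β × MRP = 5.51% + 0.84 × 6.36% = 10.85%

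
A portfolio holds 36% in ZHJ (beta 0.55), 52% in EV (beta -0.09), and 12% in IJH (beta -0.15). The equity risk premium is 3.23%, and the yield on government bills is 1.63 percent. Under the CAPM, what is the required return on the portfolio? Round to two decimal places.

β_P = Σ w_i β_i = 0.36×0.55 + 0.52×-0.09 + 0.12×-0.15 = 0.1332
E(R_P) = R_f + β_P × MRP = 1.63% + 0.1332 × 3.23% = 2.06%

2.06%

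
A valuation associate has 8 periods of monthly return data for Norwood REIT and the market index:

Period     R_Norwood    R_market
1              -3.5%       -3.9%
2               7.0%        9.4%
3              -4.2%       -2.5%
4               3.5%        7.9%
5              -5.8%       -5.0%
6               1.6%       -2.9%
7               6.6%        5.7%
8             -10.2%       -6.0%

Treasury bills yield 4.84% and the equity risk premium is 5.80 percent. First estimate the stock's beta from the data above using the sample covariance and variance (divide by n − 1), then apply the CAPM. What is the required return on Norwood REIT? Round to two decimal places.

Mean R_i = (-3.5 + 7.0 − 4.2 + 3.5 − 5.8 + 1.6 + 6.6 − 10.2) / 8 = -0.6250%
Mean R_m = (-3.9 + 9.4 − 2.5 + 7.9 − 5.0 − 2.9 + 5.7 − 6.0) / 8 = 0.3375%
Σ(R_i − R̄_i)(R_m − R̄_m) = 242.4675  ⇒  Cov = 242.4675 / 7 = 34.6382
Σ(R_m − R̄_m)² = 273.2188  ⇒  Var(R_m) = 273.2188 / 7 = 39.0313
β = Cov / Var(R_m) = 34.6382 / 39.0313 = 0.8874
E(R) = R_f + β × MRP = 4.84% + 0.8874 × 5.80% = 9.99%

9.99%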